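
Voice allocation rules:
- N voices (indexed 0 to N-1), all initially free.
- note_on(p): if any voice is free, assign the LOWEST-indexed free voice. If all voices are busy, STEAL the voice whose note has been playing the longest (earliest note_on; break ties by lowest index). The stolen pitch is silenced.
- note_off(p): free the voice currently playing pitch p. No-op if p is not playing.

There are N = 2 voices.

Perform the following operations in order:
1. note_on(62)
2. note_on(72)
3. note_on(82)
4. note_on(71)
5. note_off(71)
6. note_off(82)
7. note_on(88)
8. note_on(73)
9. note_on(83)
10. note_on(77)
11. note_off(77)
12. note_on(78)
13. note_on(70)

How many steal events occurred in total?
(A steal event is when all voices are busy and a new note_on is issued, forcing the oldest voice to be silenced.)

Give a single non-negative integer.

Answer: 5

Derivation:
Op 1: note_on(62): voice 0 is free -> assigned | voices=[62 -]
Op 2: note_on(72): voice 1 is free -> assigned | voices=[62 72]
Op 3: note_on(82): all voices busy, STEAL voice 0 (pitch 62, oldest) -> assign | voices=[82 72]
Op 4: note_on(71): all voices busy, STEAL voice 1 (pitch 72, oldest) -> assign | voices=[82 71]
Op 5: note_off(71): free voice 1 | voices=[82 -]
Op 6: note_off(82): free voice 0 | voices=[- -]
Op 7: note_on(88): voice 0 is free -> assigned | voices=[88 -]
Op 8: note_on(73): voice 1 is free -> assigned | voices=[88 73]
Op 9: note_on(83): all voices busy, STEAL voice 0 (pitch 88, oldest) -> assign | voices=[83 73]
Op 10: note_on(77): all voices busy, STEAL voice 1 (pitch 73, oldest) -> assign | voices=[83 77]
Op 11: note_off(77): free voice 1 | voices=[83 -]
Op 12: note_on(78): voice 1 is free -> assigned | voices=[83 78]
Op 13: note_on(70): all voices busy, STEAL voice 0 (pitch 83, oldest) -> assign | voices=[70 78]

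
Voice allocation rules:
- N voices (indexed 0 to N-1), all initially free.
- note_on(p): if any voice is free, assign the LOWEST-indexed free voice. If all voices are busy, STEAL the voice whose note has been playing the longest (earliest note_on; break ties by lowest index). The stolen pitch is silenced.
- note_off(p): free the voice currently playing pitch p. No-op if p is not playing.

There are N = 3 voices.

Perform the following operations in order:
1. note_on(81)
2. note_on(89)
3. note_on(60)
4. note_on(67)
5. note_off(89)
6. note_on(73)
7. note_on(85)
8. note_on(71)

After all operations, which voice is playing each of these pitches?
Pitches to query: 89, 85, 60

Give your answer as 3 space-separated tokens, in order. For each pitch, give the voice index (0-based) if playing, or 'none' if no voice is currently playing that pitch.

Answer: none 2 none

Derivation:
Op 1: note_on(81): voice 0 is free -> assigned | voices=[81 - -]
Op 2: note_on(89): voice 1 is free -> assigned | voices=[81 89 -]
Op 3: note_on(60): voice 2 is free -> assigned | voices=[81 89 60]
Op 4: note_on(67): all voices busy, STEAL voice 0 (pitch 81, oldest) -> assign | voices=[67 89 60]
Op 5: note_off(89): free voice 1 | voices=[67 - 60]
Op 6: note_on(73): voice 1 is free -> assigned | voices=[67 73 60]
Op 7: note_on(85): all voices busy, STEAL voice 2 (pitch 60, oldest) -> assign | voices=[67 73 85]
Op 8: note_on(71): all voices busy, STEAL voice 0 (pitch 67, oldest) -> assign | voices=[71 73 85]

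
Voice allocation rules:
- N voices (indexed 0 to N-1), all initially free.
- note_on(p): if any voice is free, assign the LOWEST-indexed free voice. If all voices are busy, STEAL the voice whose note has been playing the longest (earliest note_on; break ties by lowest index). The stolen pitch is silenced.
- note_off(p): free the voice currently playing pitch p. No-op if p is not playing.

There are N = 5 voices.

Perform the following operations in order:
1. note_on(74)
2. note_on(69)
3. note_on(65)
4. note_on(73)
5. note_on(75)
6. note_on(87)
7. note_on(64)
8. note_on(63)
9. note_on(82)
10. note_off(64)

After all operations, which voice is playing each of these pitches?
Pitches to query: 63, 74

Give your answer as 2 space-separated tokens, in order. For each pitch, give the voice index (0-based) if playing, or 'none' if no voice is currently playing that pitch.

Answer: 2 none

Derivation:
Op 1: note_on(74): voice 0 is free -> assigned | voices=[74 - - - -]
Op 2: note_on(69): voice 1 is free -> assigned | voices=[74 69 - - -]
Op 3: note_on(65): voice 2 is free -> assigned | voices=[74 69 65 - -]
Op 4: note_on(73): voice 3 is free -> assigned | voices=[74 69 65 73 -]
Op 5: note_on(75): voice 4 is free -> assigned | voices=[74 69 65 73 75]
Op 6: note_on(87): all voices busy, STEAL voice 0 (pitch 74, oldest) -> assign | voices=[87 69 65 73 75]
Op 7: note_on(64): all voices busy, STEAL voice 1 (pitch 69, oldest) -> assign | voices=[87 64 65 73 75]
Op 8: note_on(63): all voices busy, STEAL voice 2 (pitch 65, oldest) -> assign | voices=[87 64 63 73 75]
Op 9: note_on(82): all voices busy, STEAL voice 3 (pitch 73, oldest) -> assign | voices=[87 64 63 82 75]
Op 10: note_off(64): free voice 1 | voices=[87 - 63 82 75]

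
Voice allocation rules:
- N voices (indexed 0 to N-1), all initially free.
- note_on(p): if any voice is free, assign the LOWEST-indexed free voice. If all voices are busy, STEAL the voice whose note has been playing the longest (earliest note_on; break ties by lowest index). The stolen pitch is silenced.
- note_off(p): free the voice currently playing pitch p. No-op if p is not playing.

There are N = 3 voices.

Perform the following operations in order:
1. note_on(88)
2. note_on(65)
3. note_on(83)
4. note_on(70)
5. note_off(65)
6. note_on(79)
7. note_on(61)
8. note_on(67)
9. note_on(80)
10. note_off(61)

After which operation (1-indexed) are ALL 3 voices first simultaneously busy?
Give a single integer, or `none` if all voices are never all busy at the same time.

Answer: 3

Derivation:
Op 1: note_on(88): voice 0 is free -> assigned | voices=[88 - -]
Op 2: note_on(65): voice 1 is free -> assigned | voices=[88 65 -]
Op 3: note_on(83): voice 2 is free -> assigned | voices=[88 65 83]
Op 4: note_on(70): all voices busy, STEAL voice 0 (pitch 88, oldest) -> assign | voices=[70 65 83]
Op 5: note_off(65): free voice 1 | voices=[70 - 83]
Op 6: note_on(79): voice 1 is free -> assigned | voices=[70 79 83]
Op 7: note_on(61): all voices busy, STEAL voice 2 (pitch 83, oldest) -> assign | voices=[70 79 61]
Op 8: note_on(67): all voices busy, STEAL voice 0 (pitch 70, oldest) -> assign | voices=[67 79 61]
Op 9: note_on(80): all voices busy, STEAL voice 1 (pitch 79, oldest) -> assign | voices=[67 80 61]
Op 10: note_off(61): free voice 2 | voices=[67 80 -]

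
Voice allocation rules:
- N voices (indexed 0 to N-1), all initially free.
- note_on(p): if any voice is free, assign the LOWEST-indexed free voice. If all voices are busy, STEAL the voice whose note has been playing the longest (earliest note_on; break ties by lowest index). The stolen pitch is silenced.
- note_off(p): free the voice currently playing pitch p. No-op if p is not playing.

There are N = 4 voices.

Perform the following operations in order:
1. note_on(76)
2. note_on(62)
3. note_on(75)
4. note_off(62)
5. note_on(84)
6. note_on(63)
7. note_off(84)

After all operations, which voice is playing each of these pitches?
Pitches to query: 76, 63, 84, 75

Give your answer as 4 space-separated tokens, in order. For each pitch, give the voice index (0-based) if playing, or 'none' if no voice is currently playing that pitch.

Answer: 0 3 none 2

Derivation:
Op 1: note_on(76): voice 0 is free -> assigned | voices=[76 - - -]
Op 2: note_on(62): voice 1 is free -> assigned | voices=[76 62 - -]
Op 3: note_on(75): voice 2 is free -> assigned | voices=[76 62 75 -]
Op 4: note_off(62): free voice 1 | voices=[76 - 75 -]
Op 5: note_on(84): voice 1 is free -> assigned | voices=[76 84 75 -]
Op 6: note_on(63): voice 3 is free -> assigned | voices=[76 84 75 63]
Op 7: note_off(84): free voice 1 | voices=[76 - 75 63]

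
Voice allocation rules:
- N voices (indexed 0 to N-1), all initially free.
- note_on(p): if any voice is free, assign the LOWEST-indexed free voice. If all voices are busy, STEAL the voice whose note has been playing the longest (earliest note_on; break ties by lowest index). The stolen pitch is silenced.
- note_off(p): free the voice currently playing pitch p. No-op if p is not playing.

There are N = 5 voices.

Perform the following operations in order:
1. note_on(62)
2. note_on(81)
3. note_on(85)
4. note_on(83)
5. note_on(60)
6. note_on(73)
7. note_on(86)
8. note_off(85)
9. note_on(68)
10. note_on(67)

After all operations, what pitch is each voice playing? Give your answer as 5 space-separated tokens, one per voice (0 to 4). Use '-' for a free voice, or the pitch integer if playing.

Answer: 73 86 68 67 60

Derivation:
Op 1: note_on(62): voice 0 is free -> assigned | voices=[62 - - - -]
Op 2: note_on(81): voice 1 is free -> assigned | voices=[62 81 - - -]
Op 3: note_on(85): voice 2 is free -> assigned | voices=[62 81 85 - -]
Op 4: note_on(83): voice 3 is free -> assigned | voices=[62 81 85 83 -]
Op 5: note_on(60): voice 4 is free -> assigned | voices=[62 81 85 83 60]
Op 6: note_on(73): all voices busy, STEAL voice 0 (pitch 62, oldest) -> assign | voices=[73 81 85 83 60]
Op 7: note_on(86): all voices busy, STEAL voice 1 (pitch 81, oldest) -> assign | voices=[73 86 85 83 60]
Op 8: note_off(85): free voice 2 | voices=[73 86 - 83 60]
Op 9: note_on(68): voice 2 is free -> assigned | voices=[73 86 68 83 60]
Op 10: note_on(67): all voices busy, STEAL voice 3 (pitch 83, oldest) -> assign | voices=[73 86 68 67 60]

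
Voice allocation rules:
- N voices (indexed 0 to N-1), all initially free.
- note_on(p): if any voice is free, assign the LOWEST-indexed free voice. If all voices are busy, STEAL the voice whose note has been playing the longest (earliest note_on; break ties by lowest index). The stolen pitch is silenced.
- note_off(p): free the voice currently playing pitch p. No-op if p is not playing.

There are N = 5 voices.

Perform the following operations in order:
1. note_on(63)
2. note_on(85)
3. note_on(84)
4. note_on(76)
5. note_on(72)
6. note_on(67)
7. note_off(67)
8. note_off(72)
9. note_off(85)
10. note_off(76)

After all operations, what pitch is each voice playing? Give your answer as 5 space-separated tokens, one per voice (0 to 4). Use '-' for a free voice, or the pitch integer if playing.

Op 1: note_on(63): voice 0 is free -> assigned | voices=[63 - - - -]
Op 2: note_on(85): voice 1 is free -> assigned | voices=[63 85 - - -]
Op 3: note_on(84): voice 2 is free -> assigned | voices=[63 85 84 - -]
Op 4: note_on(76): voice 3 is free -> assigned | voices=[63 85 84 76 -]
Op 5: note_on(72): voice 4 is free -> assigned | voices=[63 85 84 76 72]
Op 6: note_on(67): all voices busy, STEAL voice 0 (pitch 63, oldest) -> assign | voices=[67 85 84 76 72]
Op 7: note_off(67): free voice 0 | voices=[- 85 84 76 72]
Op 8: note_off(72): free voice 4 | voices=[- 85 84 76 -]
Op 9: note_off(85): free voice 1 | voices=[- - 84 76 -]
Op 10: note_off(76): free voice 3 | voices=[- - 84 - -]

Answer: - - 84 - -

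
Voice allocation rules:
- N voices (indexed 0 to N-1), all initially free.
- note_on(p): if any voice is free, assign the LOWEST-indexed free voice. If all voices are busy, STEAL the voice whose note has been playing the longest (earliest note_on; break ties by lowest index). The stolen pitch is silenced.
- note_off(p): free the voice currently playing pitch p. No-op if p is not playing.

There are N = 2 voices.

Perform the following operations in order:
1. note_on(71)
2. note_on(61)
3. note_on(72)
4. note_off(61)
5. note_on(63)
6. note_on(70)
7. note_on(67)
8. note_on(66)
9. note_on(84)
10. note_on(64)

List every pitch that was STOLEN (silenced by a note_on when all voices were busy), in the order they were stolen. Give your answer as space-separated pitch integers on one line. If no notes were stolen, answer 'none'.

Answer: 71 72 63 70 67 66

Derivation:
Op 1: note_on(71): voice 0 is free -> assigned | voices=[71 -]
Op 2: note_on(61): voice 1 is free -> assigned | voices=[71 61]
Op 3: note_on(72): all voices busy, STEAL voice 0 (pitch 71, oldest) -> assign | voices=[72 61]
Op 4: note_off(61): free voice 1 | voices=[72 -]
Op 5: note_on(63): voice 1 is free -> assigned | voices=[72 63]
Op 6: note_on(70): all voices busy, STEAL voice 0 (pitch 72, oldest) -> assign | voices=[70 63]
Op 7: note_on(67): all voices busy, STEAL voice 1 (pitch 63, oldest) -> assign | voices=[70 67]
Op 8: note_on(66): all voices busy, STEAL voice 0 (pitch 70, oldest) -> assign | voices=[66 67]
Op 9: note_on(84): all voices busy, STEAL voice 1 (pitch 67, oldest) -> assign | voices=[66 84]
Op 10: note_on(64): all voices busy, STEAL voice 0 (pitch 66, oldest) -> assign | voices=[64 84]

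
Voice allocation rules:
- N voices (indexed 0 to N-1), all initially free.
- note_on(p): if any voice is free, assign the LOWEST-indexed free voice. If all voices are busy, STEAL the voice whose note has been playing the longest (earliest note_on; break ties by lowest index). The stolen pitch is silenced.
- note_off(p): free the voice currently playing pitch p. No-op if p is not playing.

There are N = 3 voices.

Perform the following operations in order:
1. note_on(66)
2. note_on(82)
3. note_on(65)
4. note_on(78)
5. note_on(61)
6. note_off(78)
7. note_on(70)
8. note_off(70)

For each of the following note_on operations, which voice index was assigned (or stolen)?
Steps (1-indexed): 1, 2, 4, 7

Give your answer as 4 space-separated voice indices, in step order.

Op 1: note_on(66): voice 0 is free -> assigned | voices=[66 - -]
Op 2: note_on(82): voice 1 is free -> assigned | voices=[66 82 -]
Op 3: note_on(65): voice 2 is free -> assigned | voices=[66 82 65]
Op 4: note_on(78): all voices busy, STEAL voice 0 (pitch 66, oldest) -> assign | voices=[78 82 65]
Op 5: note_on(61): all voices busy, STEAL voice 1 (pitch 82, oldest) -> assign | voices=[78 61 65]
Op 6: note_off(78): free voice 0 | voices=[- 61 65]
Op 7: note_on(70): voice 0 is free -> assigned | voices=[70 61 65]
Op 8: note_off(70): free voice 0 | voices=[- 61 65]

Answer: 0 1 0 0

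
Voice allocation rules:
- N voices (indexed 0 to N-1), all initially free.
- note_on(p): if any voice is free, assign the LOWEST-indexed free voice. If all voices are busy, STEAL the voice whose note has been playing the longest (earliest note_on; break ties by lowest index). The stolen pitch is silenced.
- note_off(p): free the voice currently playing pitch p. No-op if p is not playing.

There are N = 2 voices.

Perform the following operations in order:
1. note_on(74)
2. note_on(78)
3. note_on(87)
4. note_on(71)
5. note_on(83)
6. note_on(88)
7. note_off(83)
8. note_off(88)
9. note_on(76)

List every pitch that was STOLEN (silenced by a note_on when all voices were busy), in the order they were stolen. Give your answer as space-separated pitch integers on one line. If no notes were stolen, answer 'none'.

Answer: 74 78 87 71

Derivation:
Op 1: note_on(74): voice 0 is free -> assigned | voices=[74 -]
Op 2: note_on(78): voice 1 is free -> assigned | voices=[74 78]
Op 3: note_on(87): all voices busy, STEAL voice 0 (pitch 74, oldest) -> assign | voices=[87 78]
Op 4: note_on(71): all voices busy, STEAL voice 1 (pitch 78, oldest) -> assign | voices=[87 71]
Op 5: note_on(83): all voices busy, STEAL voice 0 (pitch 87, oldest) -> assign | voices=[83 71]
Op 6: note_on(88): all voices busy, STEAL voice 1 (pitch 71, oldest) -> assign | voices=[83 88]
Op 7: note_off(83): free voice 0 | voices=[- 88]
Op 8: note_off(88): free voice 1 | voices=[- -]
Op 9: note_on(76): voice 0 is free -> assigned | voices=[76 -]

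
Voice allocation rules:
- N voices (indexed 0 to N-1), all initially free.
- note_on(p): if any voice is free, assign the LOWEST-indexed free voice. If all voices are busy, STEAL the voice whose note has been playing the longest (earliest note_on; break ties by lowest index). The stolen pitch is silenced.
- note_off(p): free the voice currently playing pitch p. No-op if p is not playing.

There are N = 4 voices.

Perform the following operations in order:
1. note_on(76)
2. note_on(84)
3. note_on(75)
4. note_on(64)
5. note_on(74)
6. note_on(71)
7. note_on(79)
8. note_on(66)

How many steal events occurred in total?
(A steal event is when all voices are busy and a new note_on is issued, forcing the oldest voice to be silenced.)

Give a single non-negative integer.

Answer: 4

Derivation:
Op 1: note_on(76): voice 0 is free -> assigned | voices=[76 - - -]
Op 2: note_on(84): voice 1 is free -> assigned | voices=[76 84 - -]
Op 3: note_on(75): voice 2 is free -> assigned | voices=[76 84 75 -]
Op 4: note_on(64): voice 3 is free -> assigned | voices=[76 84 75 64]
Op 5: note_on(74): all voices busy, STEAL voice 0 (pitch 76, oldest) -> assign | voices=[74 84 75 64]
Op 6: note_on(71): all voices busy, STEAL voice 1 (pitch 84, oldest) -> assign | voices=[74 71 75 64]
Op 7: note_on(79): all voices busy, STEAL voice 2 (pitch 75, oldest) -> assign | voices=[74 71 79 64]
Op 8: note_on(66): all voices busy, STEAL voice 3 (pitch 64, oldest) -> assign | voices=[74 71 79 66]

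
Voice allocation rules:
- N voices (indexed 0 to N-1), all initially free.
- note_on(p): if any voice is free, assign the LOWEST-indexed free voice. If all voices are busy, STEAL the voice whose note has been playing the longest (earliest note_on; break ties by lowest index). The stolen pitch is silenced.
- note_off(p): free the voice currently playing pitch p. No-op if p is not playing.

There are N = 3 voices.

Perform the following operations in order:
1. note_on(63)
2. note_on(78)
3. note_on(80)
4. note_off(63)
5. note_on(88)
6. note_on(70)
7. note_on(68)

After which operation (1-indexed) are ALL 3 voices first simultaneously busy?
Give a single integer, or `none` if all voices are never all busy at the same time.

Answer: 3

Derivation:
Op 1: note_on(63): voice 0 is free -> assigned | voices=[63 - -]
Op 2: note_on(78): voice 1 is free -> assigned | voices=[63 78 -]
Op 3: note_on(80): voice 2 is free -> assigned | voices=[63 78 80]
Op 4: note_off(63): free voice 0 | voices=[- 78 80]
Op 5: note_on(88): voice 0 is free -> assigned | voices=[88 78 80]
Op 6: note_on(70): all voices busy, STEAL voice 1 (pitch 78, oldest) -> assign | voices=[88 70 80]
Op 7: note_on(68): all voices busy, STEAL voice 2 (pitch 80, oldest) -> assign | voices=[88 70 68]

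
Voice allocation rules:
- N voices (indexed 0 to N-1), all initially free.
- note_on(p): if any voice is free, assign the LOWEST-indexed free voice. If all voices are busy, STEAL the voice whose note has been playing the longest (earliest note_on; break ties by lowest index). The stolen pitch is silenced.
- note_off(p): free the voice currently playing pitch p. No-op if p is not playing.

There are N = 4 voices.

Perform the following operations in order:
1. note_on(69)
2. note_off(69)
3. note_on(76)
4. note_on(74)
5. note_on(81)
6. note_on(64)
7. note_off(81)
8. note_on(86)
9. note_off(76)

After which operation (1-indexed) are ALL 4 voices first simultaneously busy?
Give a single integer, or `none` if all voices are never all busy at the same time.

Op 1: note_on(69): voice 0 is free -> assigned | voices=[69 - - -]
Op 2: note_off(69): free voice 0 | voices=[- - - -]
Op 3: note_on(76): voice 0 is free -> assigned | voices=[76 - - -]
Op 4: note_on(74): voice 1 is free -> assigned | voices=[76 74 - -]
Op 5: note_on(81): voice 2 is free -> assigned | voices=[76 74 81 -]
Op 6: note_on(64): voice 3 is free -> assigned | voices=[76 74 81 64]
Op 7: note_off(81): free voice 2 | voices=[76 74 - 64]
Op 8: note_on(86): voice 2 is free -> assigned | voices=[76 74 86 64]
Op 9: note_off(76): free voice 0 | voices=[- 74 86 64]

Answer: 6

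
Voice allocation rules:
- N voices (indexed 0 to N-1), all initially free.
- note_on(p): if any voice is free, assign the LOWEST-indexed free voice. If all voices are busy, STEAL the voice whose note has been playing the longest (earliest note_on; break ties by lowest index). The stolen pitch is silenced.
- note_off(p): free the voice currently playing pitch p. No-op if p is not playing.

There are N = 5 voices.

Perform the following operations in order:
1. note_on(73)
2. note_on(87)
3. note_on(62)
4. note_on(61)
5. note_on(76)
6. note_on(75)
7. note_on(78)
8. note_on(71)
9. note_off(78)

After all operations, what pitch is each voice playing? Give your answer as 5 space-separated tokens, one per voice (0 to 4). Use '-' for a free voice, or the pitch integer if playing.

Op 1: note_on(73): voice 0 is free -> assigned | voices=[73 - - - -]
Op 2: note_on(87): voice 1 is free -> assigned | voices=[73 87 - - -]
Op 3: note_on(62): voice 2 is free -> assigned | voices=[73 87 62 - -]
Op 4: note_on(61): voice 3 is free -> assigned | voices=[73 87 62 61 -]
Op 5: note_on(76): voice 4 is free -> assigned | voices=[73 87 62 61 76]
Op 6: note_on(75): all voices busy, STEAL voice 0 (pitch 73, oldest) -> assign | voices=[75 87 62 61 76]
Op 7: note_on(78): all voices busy, STEAL voice 1 (pitch 87, oldest) -> assign | voices=[75 78 62 61 76]
Op 8: note_on(71): all voices busy, STEAL voice 2 (pitch 62, oldest) -> assign | voices=[75 78 71 61 76]
Op 9: note_off(78): free voice 1 | voices=[75 - 71 61 76]

Answer: 75 - 71 61 76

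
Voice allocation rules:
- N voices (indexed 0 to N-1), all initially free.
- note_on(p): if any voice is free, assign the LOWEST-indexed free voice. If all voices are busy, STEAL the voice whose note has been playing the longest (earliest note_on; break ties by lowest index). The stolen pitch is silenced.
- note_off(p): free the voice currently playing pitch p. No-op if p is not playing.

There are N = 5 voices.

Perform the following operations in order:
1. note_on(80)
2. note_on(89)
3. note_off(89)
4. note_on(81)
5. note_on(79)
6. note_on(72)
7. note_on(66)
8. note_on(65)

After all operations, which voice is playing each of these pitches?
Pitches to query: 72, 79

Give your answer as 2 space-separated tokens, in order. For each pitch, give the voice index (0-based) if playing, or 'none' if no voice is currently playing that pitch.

Answer: 3 2

Derivation:
Op 1: note_on(80): voice 0 is free -> assigned | voices=[80 - - - -]
Op 2: note_on(89): voice 1 is free -> assigned | voices=[80 89 - - -]
Op 3: note_off(89): free voice 1 | voices=[80 - - - -]
Op 4: note_on(81): voice 1 is free -> assigned | voices=[80 81 - - -]
Op 5: note_on(79): voice 2 is free -> assigned | voices=[80 81 79 - -]
Op 6: note_on(72): voice 3 is free -> assigned | voices=[80 81 79 72 -]
Op 7: note_on(66): voice 4 is free -> assigned | voices=[80 81 79 72 66]
Op 8: note_on(65): all voices busy, STEAL voice 0 (pitch 80, oldest) -> assign | voices=[65 81 79 72 66]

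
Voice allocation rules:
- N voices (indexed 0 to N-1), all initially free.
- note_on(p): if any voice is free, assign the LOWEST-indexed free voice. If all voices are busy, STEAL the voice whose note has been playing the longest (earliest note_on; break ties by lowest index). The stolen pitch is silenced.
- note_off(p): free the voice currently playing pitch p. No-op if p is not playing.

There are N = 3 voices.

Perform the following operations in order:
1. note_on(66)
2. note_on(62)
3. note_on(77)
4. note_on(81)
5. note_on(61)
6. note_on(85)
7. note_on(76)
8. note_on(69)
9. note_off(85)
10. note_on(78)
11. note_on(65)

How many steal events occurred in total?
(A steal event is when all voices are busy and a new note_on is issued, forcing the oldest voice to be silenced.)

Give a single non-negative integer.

Answer: 6

Derivation:
Op 1: note_on(66): voice 0 is free -> assigned | voices=[66 - -]
Op 2: note_on(62): voice 1 is free -> assigned | voices=[66 62 -]
Op 3: note_on(77): voice 2 is free -> assigned | voices=[66 62 77]
Op 4: note_on(81): all voices busy, STEAL voice 0 (pitch 66, oldest) -> assign | voices=[81 62 77]
Op 5: note_on(61): all voices busy, STEAL voice 1 (pitch 62, oldest) -> assign | voices=[81 61 77]
Op 6: note_on(85): all voices busy, STEAL voice 2 (pitch 77, oldest) -> assign | voices=[81 61 85]
Op 7: note_on(76): all voices busy, STEAL voice 0 (pitch 81, oldest) -> assign | voices=[76 61 85]
Op 8: note_on(69): all voices busy, STEAL voice 1 (pitch 61, oldest) -> assign | voices=[76 69 85]
Op 9: note_off(85): free voice 2 | voices=[76 69 -]
Op 10: note_on(78): voice 2 is free -> assigned | voices=[76 69 78]
Op 11: note_on(65): all voices busy, STEAL voice 0 (pitch 76, oldest) -> assign | voices=[65 69 78]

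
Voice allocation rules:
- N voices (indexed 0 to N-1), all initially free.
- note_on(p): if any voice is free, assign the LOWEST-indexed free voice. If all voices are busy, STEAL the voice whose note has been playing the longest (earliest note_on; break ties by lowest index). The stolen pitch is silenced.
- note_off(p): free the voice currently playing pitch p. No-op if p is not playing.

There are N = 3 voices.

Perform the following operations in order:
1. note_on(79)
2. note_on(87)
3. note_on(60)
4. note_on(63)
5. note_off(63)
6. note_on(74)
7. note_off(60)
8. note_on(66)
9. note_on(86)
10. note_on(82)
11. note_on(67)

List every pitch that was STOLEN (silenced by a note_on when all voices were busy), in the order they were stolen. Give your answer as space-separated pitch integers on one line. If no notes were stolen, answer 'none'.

Op 1: note_on(79): voice 0 is free -> assigned | voices=[79 - -]
Op 2: note_on(87): voice 1 is free -> assigned | voices=[79 87 -]
Op 3: note_on(60): voice 2 is free -> assigned | voices=[79 87 60]
Op 4: note_on(63): all voices busy, STEAL voice 0 (pitch 79, oldest) -> assign | voices=[63 87 60]
Op 5: note_off(63): free voice 0 | voices=[- 87 60]
Op 6: note_on(74): voice 0 is free -> assigned | voices=[74 87 60]
Op 7: note_off(60): free voice 2 | voices=[74 87 -]
Op 8: note_on(66): voice 2 is free -> assigned | voices=[74 87 66]
Op 9: note_on(86): all voices busy, STEAL voice 1 (pitch 87, oldest) -> assign | voices=[74 86 66]
Op 10: note_on(82): all voices busy, STEAL voice 0 (pitch 74, oldest) -> assign | voices=[82 86 66]
Op 11: note_on(67): all voices busy, STEAL voice 2 (pitch 66, oldest) -> assign | voices=[82 86 67]

Answer: 79 87 74 66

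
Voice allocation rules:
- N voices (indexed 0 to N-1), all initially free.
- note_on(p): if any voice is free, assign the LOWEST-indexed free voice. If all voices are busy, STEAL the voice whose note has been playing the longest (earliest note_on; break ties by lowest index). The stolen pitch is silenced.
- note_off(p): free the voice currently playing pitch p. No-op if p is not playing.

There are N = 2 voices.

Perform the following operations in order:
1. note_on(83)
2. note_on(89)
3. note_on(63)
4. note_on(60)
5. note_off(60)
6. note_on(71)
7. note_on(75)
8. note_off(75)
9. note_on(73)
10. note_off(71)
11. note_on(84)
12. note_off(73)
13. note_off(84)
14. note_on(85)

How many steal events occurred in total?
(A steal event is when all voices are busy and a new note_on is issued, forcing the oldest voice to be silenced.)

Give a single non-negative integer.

Answer: 3

Derivation:
Op 1: note_on(83): voice 0 is free -> assigned | voices=[83 -]
Op 2: note_on(89): voice 1 is free -> assigned | voices=[83 89]
Op 3: note_on(63): all voices busy, STEAL voice 0 (pitch 83, oldest) -> assign | voices=[63 89]
Op 4: note_on(60): all voices busy, STEAL voice 1 (pitch 89, oldest) -> assign | voices=[63 60]
Op 5: note_off(60): free voice 1 | voices=[63 -]
Op 6: note_on(71): voice 1 is free -> assigned | voices=[63 71]
Op 7: note_on(75): all voices busy, STEAL voice 0 (pitch 63, oldest) -> assign | voices=[75 71]
Op 8: note_off(75): free voice 0 | voices=[- 71]
Op 9: note_on(73): voice 0 is free -> assigned | voices=[73 71]
Op 10: note_off(71): free voice 1 | voices=[73 -]
Op 11: note_on(84): voice 1 is free -> assigned | voices=[73 84]
Op 12: note_off(73): free voice 0 | voices=[- 84]
Op 13: note_off(84): free voice 1 | voices=[- -]
Op 14: note_on(85): voice 0 is free -> assigned | voices=[85 -]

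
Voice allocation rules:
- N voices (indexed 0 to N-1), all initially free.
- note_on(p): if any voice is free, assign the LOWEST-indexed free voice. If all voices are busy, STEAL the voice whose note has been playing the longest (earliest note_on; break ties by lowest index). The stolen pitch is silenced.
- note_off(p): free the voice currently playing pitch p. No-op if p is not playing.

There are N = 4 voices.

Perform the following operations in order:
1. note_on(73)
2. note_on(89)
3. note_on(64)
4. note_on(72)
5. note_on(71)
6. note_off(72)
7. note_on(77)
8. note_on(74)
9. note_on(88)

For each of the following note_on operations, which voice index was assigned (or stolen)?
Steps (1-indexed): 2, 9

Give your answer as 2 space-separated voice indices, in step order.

Answer: 1 2

Derivation:
Op 1: note_on(73): voice 0 is free -> assigned | voices=[73 - - -]
Op 2: note_on(89): voice 1 is free -> assigned | voices=[73 89 - -]
Op 3: note_on(64): voice 2 is free -> assigned | voices=[73 89 64 -]
Op 4: note_on(72): voice 3 is free -> assigned | voices=[73 89 64 72]
Op 5: note_on(71): all voices busy, STEAL voice 0 (pitch 73, oldest) -> assign | voices=[71 89 64 72]
Op 6: note_off(72): free voice 3 | voices=[71 89 64 -]
Op 7: note_on(77): voice 3 is free -> assigned | voices=[71 89 64 77]
Op 8: note_on(74): all voices busy, STEAL voice 1 (pitch 89, oldest) -> assign | voices=[71 74 64 77]
Op 9: note_on(88): all voices busy, STEAL voice 2 (pitch 64, oldest) -> assign | voices=[71 74 88 77]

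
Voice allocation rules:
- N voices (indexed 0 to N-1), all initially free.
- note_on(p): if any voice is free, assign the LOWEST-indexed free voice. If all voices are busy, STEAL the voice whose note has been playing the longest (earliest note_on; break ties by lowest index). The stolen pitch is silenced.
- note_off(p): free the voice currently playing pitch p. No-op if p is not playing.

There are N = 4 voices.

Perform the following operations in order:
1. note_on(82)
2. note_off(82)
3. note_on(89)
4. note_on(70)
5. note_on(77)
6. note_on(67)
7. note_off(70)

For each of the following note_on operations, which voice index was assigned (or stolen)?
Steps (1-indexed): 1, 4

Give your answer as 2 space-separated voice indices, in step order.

Op 1: note_on(82): voice 0 is free -> assigned | voices=[82 - - -]
Op 2: note_off(82): free voice 0 | voices=[- - - -]
Op 3: note_on(89): voice 0 is free -> assigned | voices=[89 - - -]
Op 4: note_on(70): voice 1 is free -> assigned | voices=[89 70 - -]
Op 5: note_on(77): voice 2 is free -> assigned | voices=[89 70 77 -]
Op 6: note_on(67): voice 3 is free -> assigned | voices=[89 70 77 67]
Op 7: note_off(70): free voice 1 | voices=[89 - 77 67]

Answer: 0 1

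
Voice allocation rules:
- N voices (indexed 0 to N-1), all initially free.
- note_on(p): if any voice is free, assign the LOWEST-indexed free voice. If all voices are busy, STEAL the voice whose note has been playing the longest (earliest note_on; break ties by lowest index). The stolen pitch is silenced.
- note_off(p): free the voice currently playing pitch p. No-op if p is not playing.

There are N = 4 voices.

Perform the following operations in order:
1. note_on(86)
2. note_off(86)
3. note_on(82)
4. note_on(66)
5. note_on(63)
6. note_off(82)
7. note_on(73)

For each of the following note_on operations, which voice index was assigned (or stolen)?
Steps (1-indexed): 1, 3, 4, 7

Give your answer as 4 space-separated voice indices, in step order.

Answer: 0 0 1 0

Derivation:
Op 1: note_on(86): voice 0 is free -> assigned | voices=[86 - - -]
Op 2: note_off(86): free voice 0 | voices=[- - - -]
Op 3: note_on(82): voice 0 is free -> assigned | voices=[82 - - -]
Op 4: note_on(66): voice 1 is free -> assigned | voices=[82 66 - -]
Op 5: note_on(63): voice 2 is free -> assigned | voices=[82 66 63 -]
Op 6: note_off(82): free voice 0 | voices=[- 66 63 -]
Op 7: note_on(73): voice 0 is free -> assigned | voices=[73 66 63 -]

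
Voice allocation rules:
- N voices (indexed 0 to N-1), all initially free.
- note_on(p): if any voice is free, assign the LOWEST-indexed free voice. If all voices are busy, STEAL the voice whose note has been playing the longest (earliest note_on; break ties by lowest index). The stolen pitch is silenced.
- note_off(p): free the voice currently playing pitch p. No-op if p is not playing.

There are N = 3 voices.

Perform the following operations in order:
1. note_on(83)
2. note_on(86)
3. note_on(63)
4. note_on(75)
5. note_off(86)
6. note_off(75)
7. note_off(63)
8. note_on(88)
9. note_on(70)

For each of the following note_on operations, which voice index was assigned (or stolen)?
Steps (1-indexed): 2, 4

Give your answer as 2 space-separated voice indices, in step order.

Op 1: note_on(83): voice 0 is free -> assigned | voices=[83 - -]
Op 2: note_on(86): voice 1 is free -> assigned | voices=[83 86 -]
Op 3: note_on(63): voice 2 is free -> assigned | voices=[83 86 63]
Op 4: note_on(75): all voices busy, STEAL voice 0 (pitch 83, oldest) -> assign | voices=[75 86 63]
Op 5: note_off(86): free voice 1 | voices=[75 - 63]
Op 6: note_off(75): free voice 0 | voices=[- - 63]
Op 7: note_off(63): free voice 2 | voices=[- - -]
Op 8: note_on(88): voice 0 is free -> assigned | voices=[88 - -]
Op 9: note_on(70): voice 1 is free -> assigned | voices=[88 70 -]

Answer: 1 0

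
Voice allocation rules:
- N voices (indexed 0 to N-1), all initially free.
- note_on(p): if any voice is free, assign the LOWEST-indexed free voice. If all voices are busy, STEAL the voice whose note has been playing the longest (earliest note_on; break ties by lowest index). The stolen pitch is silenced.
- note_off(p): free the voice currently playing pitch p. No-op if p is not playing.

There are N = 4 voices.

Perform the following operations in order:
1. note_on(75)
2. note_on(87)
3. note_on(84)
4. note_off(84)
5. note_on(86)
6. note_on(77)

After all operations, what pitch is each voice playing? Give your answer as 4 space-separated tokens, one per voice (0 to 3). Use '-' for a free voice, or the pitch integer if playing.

Op 1: note_on(75): voice 0 is free -> assigned | voices=[75 - - -]
Op 2: note_on(87): voice 1 is free -> assigned | voices=[75 87 - -]
Op 3: note_on(84): voice 2 is free -> assigned | voices=[75 87 84 -]
Op 4: note_off(84): free voice 2 | voices=[75 87 - -]
Op 5: note_on(86): voice 2 is free -> assigned | voices=[75 87 86 -]
Op 6: note_on(77): voice 3 is free -> assigned | voices=[75 87 86 77]

Answer: 75 87 86 77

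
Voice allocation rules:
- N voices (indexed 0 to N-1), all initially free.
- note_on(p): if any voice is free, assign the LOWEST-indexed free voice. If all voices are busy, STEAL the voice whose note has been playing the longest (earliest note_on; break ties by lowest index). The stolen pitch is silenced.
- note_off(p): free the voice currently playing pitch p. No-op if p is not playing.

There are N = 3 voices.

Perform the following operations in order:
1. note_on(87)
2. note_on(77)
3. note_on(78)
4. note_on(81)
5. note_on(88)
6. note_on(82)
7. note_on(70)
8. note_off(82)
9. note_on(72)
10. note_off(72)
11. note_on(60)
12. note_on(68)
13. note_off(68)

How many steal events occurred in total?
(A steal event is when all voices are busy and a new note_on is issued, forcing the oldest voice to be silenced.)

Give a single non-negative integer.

Op 1: note_on(87): voice 0 is free -> assigned | voices=[87 - -]
Op 2: note_on(77): voice 1 is free -> assigned | voices=[87 77 -]
Op 3: note_on(78): voice 2 is free -> assigned | voices=[87 77 78]
Op 4: note_on(81): all voices busy, STEAL voice 0 (pitch 87, oldest) -> assign | voices=[81 77 78]
Op 5: note_on(88): all voices busy, STEAL voice 1 (pitch 77, oldest) -> assign | voices=[81 88 78]
Op 6: note_on(82): all voices busy, STEAL voice 2 (pitch 78, oldest) -> assign | voices=[81 88 82]
Op 7: note_on(70): all voices busy, STEAL voice 0 (pitch 81, oldest) -> assign | voices=[70 88 82]
Op 8: note_off(82): free voice 2 | voices=[70 88 -]
Op 9: note_on(72): voice 2 is free -> assigned | voices=[70 88 72]
Op 10: note_off(72): free voice 2 | voices=[70 88 -]
Op 11: note_on(60): voice 2 is free -> assigned | voices=[70 88 60]
Op 12: note_on(68): all voices busy, STEAL voice 1 (pitch 88, oldest) -> assign | voices=[70 68 60]
Op 13: note_off(68): free voice 1 | voices=[70 - 60]

Answer: 5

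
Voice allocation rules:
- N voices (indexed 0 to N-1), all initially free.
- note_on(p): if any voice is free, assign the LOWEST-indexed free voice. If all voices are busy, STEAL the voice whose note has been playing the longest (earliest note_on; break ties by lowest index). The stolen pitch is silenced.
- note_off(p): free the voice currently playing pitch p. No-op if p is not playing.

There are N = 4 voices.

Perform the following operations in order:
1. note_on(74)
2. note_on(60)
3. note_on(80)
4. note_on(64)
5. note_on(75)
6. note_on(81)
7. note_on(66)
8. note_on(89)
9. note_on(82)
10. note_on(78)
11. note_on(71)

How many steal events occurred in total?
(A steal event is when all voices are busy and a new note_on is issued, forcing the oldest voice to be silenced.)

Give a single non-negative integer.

Answer: 7

Derivation:
Op 1: note_on(74): voice 0 is free -> assigned | voices=[74 - - -]
Op 2: note_on(60): voice 1 is free -> assigned | voices=[74 60 - -]
Op 3: note_on(80): voice 2 is free -> assigned | voices=[74 60 80 -]
Op 4: note_on(64): voice 3 is free -> assigned | voices=[74 60 80 64]
Op 5: note_on(75): all voices busy, STEAL voice 0 (pitch 74, oldest) -> assign | voices=[75 60 80 64]
Op 6: note_on(81): all voices busy, STEAL voice 1 (pitch 60, oldest) -> assign | voices=[75 81 80 64]
Op 7: note_on(66): all voices busy, STEAL voice 2 (pitch 80, oldest) -> assign | voices=[75 81 66 64]
Op 8: note_on(89): all voices busy, STEAL voice 3 (pitch 64, oldest) -> assign | voices=[75 81 66 89]
Op 9: note_on(82): all voices busy, STEAL voice 0 (pitch 75, oldest) -> assign | voices=[82 81 66 89]
Op 10: note_on(78): all voices busy, STEAL voice 1 (pitch 81, oldest) -> assign | voices=[82 78 66 89]
Op 11: note_on(71): all voices busy, STEAL voice 2 (pitch 66, oldest) -> assign | voices=[82 78 71 89]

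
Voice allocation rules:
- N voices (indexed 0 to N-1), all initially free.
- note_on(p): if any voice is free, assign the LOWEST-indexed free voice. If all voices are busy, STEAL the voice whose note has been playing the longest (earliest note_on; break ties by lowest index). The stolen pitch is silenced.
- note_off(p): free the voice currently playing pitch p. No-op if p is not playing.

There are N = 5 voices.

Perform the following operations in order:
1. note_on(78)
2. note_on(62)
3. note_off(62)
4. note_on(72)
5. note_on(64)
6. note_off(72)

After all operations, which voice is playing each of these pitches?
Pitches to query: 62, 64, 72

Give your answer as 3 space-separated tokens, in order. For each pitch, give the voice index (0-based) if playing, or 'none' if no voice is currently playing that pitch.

Op 1: note_on(78): voice 0 is free -> assigned | voices=[78 - - - -]
Op 2: note_on(62): voice 1 is free -> assigned | voices=[78 62 - - -]
Op 3: note_off(62): free voice 1 | voices=[78 - - - -]
Op 4: note_on(72): voice 1 is free -> assigned | voices=[78 72 - - -]
Op 5: note_on(64): voice 2 is free -> assigned | voices=[78 72 64 - -]
Op 6: note_off(72): free voice 1 | voices=[78 - 64 - -]

Answer: none 2 none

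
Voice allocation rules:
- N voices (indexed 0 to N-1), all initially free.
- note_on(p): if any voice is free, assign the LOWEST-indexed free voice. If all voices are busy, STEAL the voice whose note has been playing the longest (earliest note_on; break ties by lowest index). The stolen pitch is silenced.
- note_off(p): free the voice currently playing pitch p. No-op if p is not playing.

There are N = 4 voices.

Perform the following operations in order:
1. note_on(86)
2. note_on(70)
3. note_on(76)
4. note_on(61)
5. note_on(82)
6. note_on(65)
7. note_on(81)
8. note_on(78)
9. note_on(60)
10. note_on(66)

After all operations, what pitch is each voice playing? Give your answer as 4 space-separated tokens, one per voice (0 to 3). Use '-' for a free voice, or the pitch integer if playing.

Answer: 60 66 81 78

Derivation:
Op 1: note_on(86): voice 0 is free -> assigned | voices=[86 - - -]
Op 2: note_on(70): voice 1 is free -> assigned | voices=[86 70 - -]
Op 3: note_on(76): voice 2 is free -> assigned | voices=[86 70 76 -]
Op 4: note_on(61): voice 3 is free -> assigned | voices=[86 70 76 61]
Op 5: note_on(82): all voices busy, STEAL voice 0 (pitch 86, oldest) -> assign | voices=[82 70 76 61]
Op 6: note_on(65): all voices busy, STEAL voice 1 (pitch 70, oldest) -> assign | voices=[82 65 76 61]
Op 7: note_on(81): all voices busy, STEAL voice 2 (pitch 76, oldest) -> assign | voices=[82 65 81 61]
Op 8: note_on(78): all voices busy, STEAL voice 3 (pitch 61, oldest) -> assign | voices=[82 65 81 78]
Op 9: note_on(60): all voices busy, STEAL voice 0 (pitch 82, oldest) -> assign | voices=[60 65 81 78]
Op 10: note_on(66): all voices busy, STEAL voice 1 (pitch 65, oldest) -> assign | voices=[60 66 81 78]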